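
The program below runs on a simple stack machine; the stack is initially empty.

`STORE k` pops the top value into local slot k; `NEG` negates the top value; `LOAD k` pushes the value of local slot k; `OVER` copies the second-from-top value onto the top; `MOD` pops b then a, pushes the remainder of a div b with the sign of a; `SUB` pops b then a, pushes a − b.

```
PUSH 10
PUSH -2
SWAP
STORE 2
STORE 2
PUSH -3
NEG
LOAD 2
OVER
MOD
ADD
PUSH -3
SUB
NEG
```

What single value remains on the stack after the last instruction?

-4

PUSH 10 : 10
PUSH -2 : 10 -2
SWAP    : -2 10
STORE 2 : -2
STORE 2 : (empty)
PUSH -3 : -3
NEG     : 3
LOAD 2  : 3 -2
OVER    : 3 -2 3
MOD     : 3 -2
ADD     : 1
PUSH -3 : 1 -3
SUB     : 4
NEG     : -4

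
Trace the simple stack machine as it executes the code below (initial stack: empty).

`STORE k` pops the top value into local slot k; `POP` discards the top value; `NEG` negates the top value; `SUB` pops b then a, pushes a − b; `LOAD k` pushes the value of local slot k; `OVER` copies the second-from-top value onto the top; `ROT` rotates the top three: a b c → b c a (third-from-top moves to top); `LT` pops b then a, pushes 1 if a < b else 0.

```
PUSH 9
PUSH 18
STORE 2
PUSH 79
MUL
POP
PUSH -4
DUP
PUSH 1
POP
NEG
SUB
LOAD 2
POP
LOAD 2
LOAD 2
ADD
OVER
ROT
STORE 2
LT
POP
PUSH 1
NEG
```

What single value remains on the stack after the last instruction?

-1

PUSH 9  -> 9
PUSH 18 -> 9 18
STORE 2 -> 9
PUSH 79 -> 9 79
MUL     -> 711
POP     -> (empty)
PUSH -4 -> -4
DUP     -> -4 -4
PUSH 1  -> -4 -4 1
POP     -> -4 -4
NEG     -> -4 4
SUB     -> -8
LOAD 2  -> -8 18
POP     -> -8
LOAD 2  -> -8 18
LOAD 2  -> -8 18 18
ADD     -> -8 36
OVER    -> -8 36 -8
ROT     -> 36 -8 -8
STORE 2 -> 36 -8
LT      -> 0
POP     -> (empty)
PUSH 1  -> 1
NEG     -> -1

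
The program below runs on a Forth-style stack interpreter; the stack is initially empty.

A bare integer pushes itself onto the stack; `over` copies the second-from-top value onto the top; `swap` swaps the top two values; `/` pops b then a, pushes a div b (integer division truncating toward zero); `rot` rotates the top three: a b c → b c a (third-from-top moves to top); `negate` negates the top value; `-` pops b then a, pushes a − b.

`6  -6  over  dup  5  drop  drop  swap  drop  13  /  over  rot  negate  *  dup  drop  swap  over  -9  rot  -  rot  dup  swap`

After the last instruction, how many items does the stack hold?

6       6
-6      6 -6
over    6 -6 6
dup     6 -6 6 6
5       6 -6 6 6 5
drop    6 -6 6 6
drop    6 -6 6
swap    6 6 -6
drop    6 6
13      6 6 13
/       6 0
over    6 0 6
rot     0 6 6
negate  0 6 -6
*       0 -36
dup     0 -36 -36
drop    0 -36
swap    -36 0
over    -36 0 -36
-9      -36 0 -36 -9
rot     -36 -36 -9 0
-       -36 -36 -9
rot     -36 -9 -36
dup     -36 -9 -36 -36
swap    -36 -9 -36 -36

4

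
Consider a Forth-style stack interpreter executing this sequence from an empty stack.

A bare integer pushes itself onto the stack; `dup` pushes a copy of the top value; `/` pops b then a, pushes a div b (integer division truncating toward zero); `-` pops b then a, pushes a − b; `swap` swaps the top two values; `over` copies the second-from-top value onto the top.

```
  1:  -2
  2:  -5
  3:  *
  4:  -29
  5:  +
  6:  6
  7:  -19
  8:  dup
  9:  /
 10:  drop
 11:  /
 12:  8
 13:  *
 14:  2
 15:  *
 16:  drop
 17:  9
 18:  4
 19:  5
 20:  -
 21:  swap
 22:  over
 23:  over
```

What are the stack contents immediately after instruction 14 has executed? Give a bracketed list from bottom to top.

-2   : -2
-5   : -2 -5
*    : 10
-29  : 10 -29
+    : -19
6    : -19 6
-19  : -19 6 -19
dup  : -19 6 -19 -19
/    : -19 6 1
drop : -19 6
/    : -3
8    : -3 8
*    : -24
2    : -24 2

[-24, 2]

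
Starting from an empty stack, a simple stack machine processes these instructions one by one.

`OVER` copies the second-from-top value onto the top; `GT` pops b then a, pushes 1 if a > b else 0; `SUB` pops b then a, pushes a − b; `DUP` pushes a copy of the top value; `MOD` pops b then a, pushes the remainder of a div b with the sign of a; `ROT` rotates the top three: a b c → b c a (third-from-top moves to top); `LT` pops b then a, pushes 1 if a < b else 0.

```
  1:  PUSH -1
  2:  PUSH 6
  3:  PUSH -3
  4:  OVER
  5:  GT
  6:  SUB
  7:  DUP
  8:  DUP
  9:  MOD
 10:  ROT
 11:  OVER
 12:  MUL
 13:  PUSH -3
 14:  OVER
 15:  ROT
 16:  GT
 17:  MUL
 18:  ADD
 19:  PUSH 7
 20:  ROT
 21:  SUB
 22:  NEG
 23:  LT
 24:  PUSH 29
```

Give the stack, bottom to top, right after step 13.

PUSH -1  -1
PUSH 6   -1 6
PUSH -3  -1 6 -3
OVER     -1 6 -3 6
GT       -1 6 0
SUB      -1 6
DUP      -1 6 6
DUP      -1 6 6 6
MOD      -1 6 0
ROT      6 0 -1
OVER     6 0 -1 0
MUL      6 0 0
PUSH -3  6 0 0 -3

[6, 0, 0, -3]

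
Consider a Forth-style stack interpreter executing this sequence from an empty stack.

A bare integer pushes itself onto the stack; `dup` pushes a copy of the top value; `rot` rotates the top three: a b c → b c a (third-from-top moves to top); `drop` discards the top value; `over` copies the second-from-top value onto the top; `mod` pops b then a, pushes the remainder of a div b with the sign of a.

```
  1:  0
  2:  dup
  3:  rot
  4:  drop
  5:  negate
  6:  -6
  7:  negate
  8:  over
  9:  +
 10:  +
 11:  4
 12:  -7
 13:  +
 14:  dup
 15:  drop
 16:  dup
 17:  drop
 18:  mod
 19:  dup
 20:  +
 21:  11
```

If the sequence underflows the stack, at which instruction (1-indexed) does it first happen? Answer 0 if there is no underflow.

3

0    0
dup  0 0
rot  — needs 3 operands, stack has 2 → underflow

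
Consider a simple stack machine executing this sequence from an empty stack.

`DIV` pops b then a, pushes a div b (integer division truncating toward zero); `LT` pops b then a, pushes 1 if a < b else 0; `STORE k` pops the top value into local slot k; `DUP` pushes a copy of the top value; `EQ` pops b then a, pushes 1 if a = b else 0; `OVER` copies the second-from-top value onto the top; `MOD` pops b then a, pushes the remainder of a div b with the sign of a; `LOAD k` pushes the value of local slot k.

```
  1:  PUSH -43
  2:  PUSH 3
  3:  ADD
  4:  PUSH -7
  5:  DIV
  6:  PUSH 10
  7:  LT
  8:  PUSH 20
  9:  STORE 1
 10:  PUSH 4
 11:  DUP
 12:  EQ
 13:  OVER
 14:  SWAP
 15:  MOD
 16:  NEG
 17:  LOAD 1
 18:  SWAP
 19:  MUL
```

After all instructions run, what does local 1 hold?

PUSH -43 : [-43]
PUSH 3   : [-43, 3]
ADD      : [-40]
PUSH -7  : [-40, -7]
DIV      : [5]
PUSH 10  : [5, 10]
LT       : [1]
PUSH 20  : [1, 20]
STORE 1  : [1]
PUSH 4   : [1, 4]
DUP      : [1, 4, 4]
EQ       : [1, 1]
OVER     : [1, 1, 1]
SWAP     : [1, 1, 1]
MOD      : [1, 0]
NEG      : [1, 0]
LOAD 1   : [1, 0, 20]
SWAP     : [1, 20, 0]
MUL      : [1, 0]

20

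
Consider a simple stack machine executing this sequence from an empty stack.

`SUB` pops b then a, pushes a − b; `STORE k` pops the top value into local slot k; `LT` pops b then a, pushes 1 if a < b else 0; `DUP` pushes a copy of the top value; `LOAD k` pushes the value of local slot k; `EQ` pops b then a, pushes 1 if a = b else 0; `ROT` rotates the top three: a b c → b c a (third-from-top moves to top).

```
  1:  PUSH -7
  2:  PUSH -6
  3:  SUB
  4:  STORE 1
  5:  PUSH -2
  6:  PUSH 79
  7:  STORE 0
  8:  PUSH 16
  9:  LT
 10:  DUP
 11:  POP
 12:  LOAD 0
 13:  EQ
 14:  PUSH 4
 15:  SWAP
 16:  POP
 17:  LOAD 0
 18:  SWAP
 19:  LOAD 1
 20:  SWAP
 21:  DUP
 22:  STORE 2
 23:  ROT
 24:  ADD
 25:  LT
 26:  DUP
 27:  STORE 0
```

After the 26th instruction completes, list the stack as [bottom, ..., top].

PUSH -7  [-7]
PUSH -6  [-7, -6]
SUB      [-1]
STORE 1  []
PUSH -2  [-2]
PUSH 79  [-2, 79]
STORE 0  [-2]
PUSH 16  [-2, 16]
LT       [1]
DUP      [1, 1]
POP      [1]
LOAD 0   [1, 79]
EQ       [0]
PUSH 4   [0, 4]
SWAP     [4, 0]
POP      [4]
LOAD 0   [4, 79]
SWAP     [79, 4]
LOAD 1   [79, 4, -1]
SWAP     [79, -1, 4]
DUP      [79, -1, 4, 4]
STORE 2  [79, -1, 4]
ROT      [-1, 4, 79]
ADD      [-1, 83]
LT       [1]
DUP      [1, 1]

[1, 1]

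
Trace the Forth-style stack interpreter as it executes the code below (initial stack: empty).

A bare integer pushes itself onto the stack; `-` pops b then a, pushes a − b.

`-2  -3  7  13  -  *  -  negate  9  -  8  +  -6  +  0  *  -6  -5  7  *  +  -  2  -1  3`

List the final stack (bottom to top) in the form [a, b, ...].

-2      [-2]
-3      [-2, -3]
7       [-2, -3, 7]
13      [-2, -3, 7, 13]
-       [-2, -3, -6]
*       [-2, 18]
-       [-20]
negate  [20]
9       [20, 9]
-       [11]
8       [11, 8]
+       [19]
-6      [19, -6]
+       [13]
0       [13, 0]
*       [0]
-6      [0, -6]
-5      [0, -6, -5]
7       [0, -6, -5, 7]
*       [0, -6, -35]
+       [0, -41]
-       [41]
2       [41, 2]
-1      [41, 2, -1]
3       [41, 2, -1, 3]

[41, 2, -1, 3]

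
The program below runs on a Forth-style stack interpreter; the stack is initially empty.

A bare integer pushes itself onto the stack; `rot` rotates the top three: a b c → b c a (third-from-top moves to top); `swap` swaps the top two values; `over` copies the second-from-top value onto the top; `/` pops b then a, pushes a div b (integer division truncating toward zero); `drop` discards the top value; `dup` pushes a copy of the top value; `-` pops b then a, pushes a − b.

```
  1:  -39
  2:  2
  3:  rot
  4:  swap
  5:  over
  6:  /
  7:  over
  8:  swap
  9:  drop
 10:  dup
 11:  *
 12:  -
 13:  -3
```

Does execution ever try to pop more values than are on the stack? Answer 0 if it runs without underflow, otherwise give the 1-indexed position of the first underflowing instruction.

-39 -> -39
2   -> -39 2
rot  — needs 3 operands, stack has 2 → underflow

3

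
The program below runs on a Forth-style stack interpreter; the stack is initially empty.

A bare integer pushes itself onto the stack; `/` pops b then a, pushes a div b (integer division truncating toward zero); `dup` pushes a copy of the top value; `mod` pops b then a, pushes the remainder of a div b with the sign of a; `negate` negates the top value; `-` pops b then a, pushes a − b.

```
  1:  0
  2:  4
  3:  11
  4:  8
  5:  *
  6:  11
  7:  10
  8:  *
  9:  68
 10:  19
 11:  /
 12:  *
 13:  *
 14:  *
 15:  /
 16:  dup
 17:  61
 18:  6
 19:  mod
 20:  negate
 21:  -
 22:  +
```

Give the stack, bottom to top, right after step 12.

[0, 4, 88, 330]

0   [0]
4   [0, 4]
11  [0, 4, 11]
8   [0, 4, 11, 8]
*   [0, 4, 88]
11  [0, 4, 88, 11]
10  [0, 4, 88, 11, 10]
*   [0, 4, 88, 110]
68  [0, 4, 88, 110, 68]
19  [0, 4, 88, 110, 68, 19]
/   [0, 4, 88, 110, 3]
*   [0, 4, 88, 330]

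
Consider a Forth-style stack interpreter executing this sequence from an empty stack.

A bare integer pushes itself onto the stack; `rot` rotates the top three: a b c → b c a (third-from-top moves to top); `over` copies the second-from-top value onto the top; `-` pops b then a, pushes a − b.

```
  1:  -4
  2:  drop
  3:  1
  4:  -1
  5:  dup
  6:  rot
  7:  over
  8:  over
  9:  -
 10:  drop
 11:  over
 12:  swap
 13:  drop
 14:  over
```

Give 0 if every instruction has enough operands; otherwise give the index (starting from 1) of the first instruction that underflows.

0

-4   → -4
drop → (empty)
1    → 1
-1   → 1 -1
dup  → 1 -1 -1
rot  → -1 -1 1
over → -1 -1 1 -1
over → -1 -1 1 -1 1
-    → -1 -1 1 -2
drop → -1 -1 1
over → -1 -1 1 -1
swap → -1 -1 -1 1
drop → -1 -1 -1
over → -1 -1 -1 -1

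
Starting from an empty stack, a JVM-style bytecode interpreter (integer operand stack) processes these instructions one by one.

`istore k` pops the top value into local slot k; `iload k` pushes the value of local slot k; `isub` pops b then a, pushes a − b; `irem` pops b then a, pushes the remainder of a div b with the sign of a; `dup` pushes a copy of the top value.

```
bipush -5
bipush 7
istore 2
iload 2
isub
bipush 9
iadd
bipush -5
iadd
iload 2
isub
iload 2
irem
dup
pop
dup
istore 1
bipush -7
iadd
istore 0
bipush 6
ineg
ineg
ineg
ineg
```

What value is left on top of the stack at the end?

bipush -5 -> -5
bipush 7  -> -5 7
istore 2  -> -5
iload 2   -> -5 7
isub      -> -12
bipush 9  -> -12 9
iadd      -> -3
bipush -5 -> -3 -5
iadd      -> -8
iload 2   -> -8 7
isub      -> -15
iload 2   -> -15 7
irem      -> -1
dup       -> -1 -1
pop       -> -1
dup       -> -1 -1
istore 1  -> -1
bipush -7 -> -1 -7
iadd      -> -8
istore 0  -> (empty)
bipush 6  -> 6
ineg      -> -6
ineg      -> 6
ineg      -> -6
ineg      -> 6

6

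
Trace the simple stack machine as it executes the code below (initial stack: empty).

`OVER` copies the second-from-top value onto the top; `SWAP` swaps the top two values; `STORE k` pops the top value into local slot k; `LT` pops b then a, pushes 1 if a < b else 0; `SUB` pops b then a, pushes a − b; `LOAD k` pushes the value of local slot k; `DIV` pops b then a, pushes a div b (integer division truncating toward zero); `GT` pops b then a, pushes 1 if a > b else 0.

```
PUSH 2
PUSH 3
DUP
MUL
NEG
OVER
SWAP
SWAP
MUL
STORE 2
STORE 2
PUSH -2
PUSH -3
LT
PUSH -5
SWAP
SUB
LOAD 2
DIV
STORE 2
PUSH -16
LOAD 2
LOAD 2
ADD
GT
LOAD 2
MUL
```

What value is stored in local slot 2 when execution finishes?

PUSH 2   -> 2
PUSH 3   -> 2 3
DUP      -> 2 3 3
MUL      -> 2 9
NEG      -> 2 -9
OVER     -> 2 -9 2
SWAP     -> 2 2 -9
SWAP     -> 2 -9 2
MUL      -> 2 -18
STORE 2  -> 2
STORE 2  -> (empty)
PUSH -2  -> -2
PUSH -3  -> -2 -3
LT       -> 0
PUSH -5  -> 0 -5
SWAP     -> -5 0
SUB      -> -5
LOAD 2   -> -5 2
DIV      -> -2
STORE 2  -> (empty)
PUSH -16 -> -16
LOAD 2   -> -16 -2
LOAD 2   -> -16 -2 -2
ADD      -> -16 -4
GT       -> 0
LOAD 2   -> 0 -2
MUL      -> 0

-2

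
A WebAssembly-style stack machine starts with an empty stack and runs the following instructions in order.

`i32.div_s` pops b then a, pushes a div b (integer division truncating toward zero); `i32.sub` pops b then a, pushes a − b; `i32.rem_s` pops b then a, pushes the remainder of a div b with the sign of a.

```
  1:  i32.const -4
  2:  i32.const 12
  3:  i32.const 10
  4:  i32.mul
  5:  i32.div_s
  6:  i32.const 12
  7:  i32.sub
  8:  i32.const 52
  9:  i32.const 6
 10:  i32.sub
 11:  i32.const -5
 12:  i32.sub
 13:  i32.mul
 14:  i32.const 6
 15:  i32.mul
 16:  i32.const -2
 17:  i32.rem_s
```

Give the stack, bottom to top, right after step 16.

[-3672, -2]

i32.const -4 : [-4]
i32.const 12 : [-4, 12]
i32.const 10 : [-4, 12, 10]
i32.mul      : [-4, 120]
i32.div_s    : [0]
i32.const 12 : [0, 12]
i32.sub      : [-12]
i32.const 52 : [-12, 52]
i32.const 6  : [-12, 52, 6]
i32.sub      : [-12, 46]
i32.const -5 : [-12, 46, -5]
i32.sub      : [-12, 51]
i32.mul      : [-612]
i32.const 6  : [-612, 6]
i32.mul      : [-3672]
i32.const -2 : [-3672, -2]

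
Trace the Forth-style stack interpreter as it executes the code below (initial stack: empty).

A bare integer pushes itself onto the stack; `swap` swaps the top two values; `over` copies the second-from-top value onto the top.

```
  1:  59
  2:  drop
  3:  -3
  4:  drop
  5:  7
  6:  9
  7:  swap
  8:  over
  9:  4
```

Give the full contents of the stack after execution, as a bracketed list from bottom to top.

[9, 7, 9, 4]

59   : [59]
drop : []
-3   : [-3]
drop : []
7    : [7]
9    : [7, 9]
swap : [9, 7]
over : [9, 7, 9]
4    : [9, 7, 9, 4]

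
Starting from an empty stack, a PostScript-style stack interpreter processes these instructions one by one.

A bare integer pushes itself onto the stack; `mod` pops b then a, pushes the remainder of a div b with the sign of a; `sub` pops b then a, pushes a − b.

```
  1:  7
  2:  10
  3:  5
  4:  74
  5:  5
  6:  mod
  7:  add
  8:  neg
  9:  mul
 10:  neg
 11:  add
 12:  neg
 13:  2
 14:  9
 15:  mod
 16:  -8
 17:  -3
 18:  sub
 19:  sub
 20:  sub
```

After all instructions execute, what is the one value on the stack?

7    [7]
10   [7, 10]
5    [7, 10, 5]
74   [7, 10, 5, 74]
5    [7, 10, 5, 74, 5]
mod  [7, 10, 5, 4]
add  [7, 10, 9]
neg  [7, 10, -9]
mul  [7, -90]
neg  [7, 90]
add  [97]
neg  [-97]
2    [-97, 2]
9    [-97, 2, 9]
mod  [-97, 2]
-8   [-97, 2, -8]
-3   [-97, 2, -8, -3]
sub  [-97, 2, -5]
sub  [-97, 7]
sub  [-104]

-104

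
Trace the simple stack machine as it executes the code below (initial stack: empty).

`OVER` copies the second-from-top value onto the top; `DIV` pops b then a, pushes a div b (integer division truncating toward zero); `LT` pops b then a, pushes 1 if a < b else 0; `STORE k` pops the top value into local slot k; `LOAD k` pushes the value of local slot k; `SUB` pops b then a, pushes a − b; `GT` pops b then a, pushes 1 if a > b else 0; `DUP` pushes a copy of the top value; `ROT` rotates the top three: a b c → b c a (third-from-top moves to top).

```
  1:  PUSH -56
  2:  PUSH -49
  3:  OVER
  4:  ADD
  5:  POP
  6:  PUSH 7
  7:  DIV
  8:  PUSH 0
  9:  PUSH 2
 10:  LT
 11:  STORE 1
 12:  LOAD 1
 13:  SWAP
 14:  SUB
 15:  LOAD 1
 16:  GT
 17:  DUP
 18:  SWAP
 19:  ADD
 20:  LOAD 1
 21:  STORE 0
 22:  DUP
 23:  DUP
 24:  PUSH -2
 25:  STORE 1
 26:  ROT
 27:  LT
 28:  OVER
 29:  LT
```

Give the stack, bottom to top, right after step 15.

[9, 1]

PUSH -56 : -56
PUSH -49 : -56 -49
OVER     : -56 -49 -56
ADD      : -56 -105
POP      : -56
PUSH 7   : -56 7
DIV      : -8
PUSH 0   : -8 0
PUSH 2   : -8 0 2
LT       : -8 1
STORE 1  : -8
LOAD 1   : -8 1
SWAP     : 1 -8
SUB      : 9
LOAD 1   : 9 1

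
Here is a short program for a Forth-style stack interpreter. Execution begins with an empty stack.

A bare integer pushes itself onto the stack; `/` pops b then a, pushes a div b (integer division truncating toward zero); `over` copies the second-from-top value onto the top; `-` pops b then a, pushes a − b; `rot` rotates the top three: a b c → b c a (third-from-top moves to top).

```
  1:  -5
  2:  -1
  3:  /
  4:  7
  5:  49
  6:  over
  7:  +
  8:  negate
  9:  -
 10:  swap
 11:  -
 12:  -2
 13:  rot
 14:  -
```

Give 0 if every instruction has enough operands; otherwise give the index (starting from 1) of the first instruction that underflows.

13

-5     : [-5]
-1     : [-5, -1]
/      : [5]
7      : [5, 7]
49     : [5, 7, 49]
over   : [5, 7, 49, 7]
+      : [5, 7, 56]
negate : [5, 7, -56]
-      : [5, 63]
swap   : [63, 5]
-      : [58]
-2     : [58, -2]
rot  — needs 3 operands, stack has 2 → underflow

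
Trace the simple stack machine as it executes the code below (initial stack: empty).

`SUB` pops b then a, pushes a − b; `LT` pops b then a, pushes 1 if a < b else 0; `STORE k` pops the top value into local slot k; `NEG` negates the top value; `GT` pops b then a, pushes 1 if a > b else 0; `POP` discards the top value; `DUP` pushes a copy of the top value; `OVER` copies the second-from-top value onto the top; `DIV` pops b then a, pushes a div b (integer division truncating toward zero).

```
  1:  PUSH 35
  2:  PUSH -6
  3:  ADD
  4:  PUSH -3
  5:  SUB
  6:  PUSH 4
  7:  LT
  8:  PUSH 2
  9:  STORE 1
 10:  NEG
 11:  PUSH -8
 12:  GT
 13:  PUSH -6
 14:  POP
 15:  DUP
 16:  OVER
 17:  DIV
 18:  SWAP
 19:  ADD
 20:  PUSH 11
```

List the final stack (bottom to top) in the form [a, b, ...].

PUSH 35 : 35
PUSH -6 : 35 -6
ADD     : 29
PUSH -3 : 29 -3
SUB     : 32
PUSH 4  : 32 4
LT      : 0
PUSH 2  : 0 2
STORE 1 : 0
NEG     : 0
PUSH -8 : 0 -8
GT      : 1
PUSH -6 : 1 -6
POP     : 1
DUP     : 1 1
OVER    : 1 1 1
DIV     : 1 1
SWAP    : 1 1
ADD     : 2
PUSH 11 : 2 11

[2, 11]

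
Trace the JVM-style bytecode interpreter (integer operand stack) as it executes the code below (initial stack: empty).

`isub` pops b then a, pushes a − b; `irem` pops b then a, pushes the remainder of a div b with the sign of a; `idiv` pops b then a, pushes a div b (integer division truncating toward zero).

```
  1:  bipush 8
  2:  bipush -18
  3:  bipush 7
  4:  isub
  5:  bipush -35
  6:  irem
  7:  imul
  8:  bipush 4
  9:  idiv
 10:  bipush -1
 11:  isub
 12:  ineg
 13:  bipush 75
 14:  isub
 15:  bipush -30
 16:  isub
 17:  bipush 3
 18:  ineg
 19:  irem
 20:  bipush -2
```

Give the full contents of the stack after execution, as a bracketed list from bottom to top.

[1, -2]

bipush 8    [8]
bipush -18  [8, -18]
bipush 7    [8, -18, 7]
isub        [8, -25]
bipush -35  [8, -25, -35]
irem        [8, -25]
imul        [-200]
bipush 4    [-200, 4]
idiv        [-50]
bipush -1   [-50, -1]
isub        [-49]
ineg        [49]
bipush 75   [49, 75]
isub        [-26]
bipush -30  [-26, -30]
isub        [4]
bipush 3    [4, 3]
ineg        [4, -3]
irem        [1]
bipush -2   [1, -2]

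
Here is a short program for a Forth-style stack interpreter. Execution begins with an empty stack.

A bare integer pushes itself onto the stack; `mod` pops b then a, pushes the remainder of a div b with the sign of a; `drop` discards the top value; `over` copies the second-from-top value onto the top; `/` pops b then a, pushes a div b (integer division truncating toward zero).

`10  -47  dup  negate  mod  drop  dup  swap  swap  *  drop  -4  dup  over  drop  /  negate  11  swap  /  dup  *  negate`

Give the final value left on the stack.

-121

10     -> [10]
-47    -> [10, -47]
dup    -> [10, -47, -47]
negate -> [10, -47, 47]
mod    -> [10, 0]
drop   -> [10]
dup    -> [10, 10]
swap   -> [10, 10]
swap   -> [10, 10]
*      -> [100]
drop   -> []
-4     -> [-4]
dup    -> [-4, -4]
over   -> [-4, -4, -4]
drop   -> [-4, -4]
/      -> [1]
negate -> [-1]
11     -> [-1, 11]
swap   -> [11, -1]
/      -> [-11]
dup    -> [-11, -11]
*      -> [121]
negate -> [-121]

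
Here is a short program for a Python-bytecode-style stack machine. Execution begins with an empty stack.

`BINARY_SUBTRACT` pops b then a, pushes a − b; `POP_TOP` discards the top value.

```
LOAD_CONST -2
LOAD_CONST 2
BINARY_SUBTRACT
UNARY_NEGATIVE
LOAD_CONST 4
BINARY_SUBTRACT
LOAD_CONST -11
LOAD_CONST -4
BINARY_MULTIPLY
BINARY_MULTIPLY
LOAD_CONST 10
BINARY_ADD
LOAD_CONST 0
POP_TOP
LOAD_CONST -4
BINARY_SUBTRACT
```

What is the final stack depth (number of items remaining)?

LOAD_CONST -2    [-2]
LOAD_CONST 2     [-2, 2]
BINARY_SUBTRACT  [-4]
UNARY_NEGATIVE   [4]
LOAD_CONST 4     [4, 4]
BINARY_SUBTRACT  [0]
LOAD_CONST -11   [0, -11]
LOAD_CONST -4    [0, -11, -4]
BINARY_MULTIPLY  [0, 44]
BINARY_MULTIPLY  [0]
LOAD_CONST 10    [0, 10]
BINARY_ADD       [10]
LOAD_CONST 0     [10, 0]
POP_TOP          [10]
LOAD_CONST -4    [10, -4]
BINARY_SUBTRACT  [14]

1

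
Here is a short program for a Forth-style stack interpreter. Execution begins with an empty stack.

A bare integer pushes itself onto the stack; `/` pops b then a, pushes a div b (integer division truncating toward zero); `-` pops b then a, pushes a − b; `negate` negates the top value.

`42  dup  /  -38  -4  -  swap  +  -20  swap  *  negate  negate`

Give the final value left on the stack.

660

42     → [42]
dup    → [42, 42]
/      → [1]
-38    → [1, -38]
-4     → [1, -38, -4]
-      → [1, -34]
swap   → [-34, 1]
+      → [-33]
-20    → [-33, -20]
swap   → [-20, -33]
*      → [660]
negate → [-660]
negate → [660]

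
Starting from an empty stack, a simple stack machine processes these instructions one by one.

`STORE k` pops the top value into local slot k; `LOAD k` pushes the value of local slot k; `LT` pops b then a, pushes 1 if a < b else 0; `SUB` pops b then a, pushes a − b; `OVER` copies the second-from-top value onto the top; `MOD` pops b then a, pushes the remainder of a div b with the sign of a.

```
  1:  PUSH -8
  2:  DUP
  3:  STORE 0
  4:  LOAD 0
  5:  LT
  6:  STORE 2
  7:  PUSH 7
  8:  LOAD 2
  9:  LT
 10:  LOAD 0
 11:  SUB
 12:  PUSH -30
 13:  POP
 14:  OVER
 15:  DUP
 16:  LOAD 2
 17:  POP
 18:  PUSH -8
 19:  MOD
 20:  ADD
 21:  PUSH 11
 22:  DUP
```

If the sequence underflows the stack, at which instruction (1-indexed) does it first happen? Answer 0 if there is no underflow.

14

PUSH -8  : [-8]
DUP      : [-8, -8]
STORE 0  : [-8]
LOAD 0   : [-8, -8]
LT       : [0]
STORE 2  : []
PUSH 7   : [7]
LOAD 2   : [7, 0]
LT       : [0]
LOAD 0   : [0, -8]
SUB      : [8]
PUSH -30 : [8, -30]
POP      : [8]
OVER  — needs 2 operands, stack has 1 → underflow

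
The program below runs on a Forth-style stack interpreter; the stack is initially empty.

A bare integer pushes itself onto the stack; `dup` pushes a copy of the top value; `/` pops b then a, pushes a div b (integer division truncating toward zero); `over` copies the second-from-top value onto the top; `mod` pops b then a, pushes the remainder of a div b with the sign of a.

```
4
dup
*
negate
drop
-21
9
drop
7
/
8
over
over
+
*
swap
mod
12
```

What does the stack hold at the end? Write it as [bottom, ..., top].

4      : 4
dup    : 4 4
*      : 16
negate : -16
drop   : (empty)
-21    : -21
9      : -21 9
drop   : -21
7      : -21 7
/      : -3
8      : -3 8
over   : -3 8 -3
over   : -3 8 -3 8
+      : -3 8 5
*      : -3 40
swap   : 40 -3
mod    : 1
12     : 1 12

[1, 12]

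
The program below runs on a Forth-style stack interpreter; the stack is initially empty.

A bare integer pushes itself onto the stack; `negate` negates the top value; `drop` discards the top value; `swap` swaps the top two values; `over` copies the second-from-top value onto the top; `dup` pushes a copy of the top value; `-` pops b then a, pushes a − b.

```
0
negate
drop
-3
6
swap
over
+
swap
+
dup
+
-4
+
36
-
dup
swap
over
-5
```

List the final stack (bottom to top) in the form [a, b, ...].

[-22, -22, -22, -5]

0      → [0]
negate → [0]
drop   → []
-3     → [-3]
6      → [-3, 6]
swap   → [6, -3]
over   → [6, -3, 6]
+      → [6, 3]
swap   → [3, 6]
+      → [9]
dup    → [9, 9]
+      → [18]
-4     → [18, -4]
+      → [14]
36     → [14, 36]
-      → [-22]
dup    → [-22, -22]
swap   → [-22, -22]
over   → [-22, -22, -22]
-5     → [-22, -22, -22, -5]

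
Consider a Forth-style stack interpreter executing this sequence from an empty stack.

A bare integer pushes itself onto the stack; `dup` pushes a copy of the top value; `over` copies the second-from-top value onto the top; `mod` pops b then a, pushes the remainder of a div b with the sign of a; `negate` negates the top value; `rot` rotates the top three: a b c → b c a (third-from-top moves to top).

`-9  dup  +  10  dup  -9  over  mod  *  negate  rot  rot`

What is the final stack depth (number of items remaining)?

-9     -> -9
dup    -> -9 -9
+      -> -18
10     -> -18 10
dup    -> -18 10 10
-9     -> -18 10 10 -9
over   -> -18 10 10 -9 10
mod    -> -18 10 10 -9
*      -> -18 10 -90
negate -> -18 10 90
rot    -> 10 90 -18
rot    -> 90 -18 10

3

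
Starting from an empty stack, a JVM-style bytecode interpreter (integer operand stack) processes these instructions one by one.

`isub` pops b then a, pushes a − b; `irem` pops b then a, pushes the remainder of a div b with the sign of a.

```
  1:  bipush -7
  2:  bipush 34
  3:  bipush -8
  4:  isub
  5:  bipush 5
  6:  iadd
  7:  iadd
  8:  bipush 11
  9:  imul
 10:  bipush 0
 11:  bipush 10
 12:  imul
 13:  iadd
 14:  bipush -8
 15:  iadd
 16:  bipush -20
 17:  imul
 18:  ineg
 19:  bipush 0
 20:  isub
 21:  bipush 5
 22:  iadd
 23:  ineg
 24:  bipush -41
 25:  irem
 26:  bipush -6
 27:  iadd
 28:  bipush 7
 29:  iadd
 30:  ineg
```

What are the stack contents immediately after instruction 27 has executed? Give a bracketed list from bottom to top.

bipush -7  -> -7
bipush 34  -> -7 34
bipush -8  -> -7 34 -8
isub       -> -7 42
bipush 5   -> -7 42 5
iadd       -> -7 47
iadd       -> 40
bipush 11  -> 40 11
imul       -> 440
bipush 0   -> 440 0
bipush 10  -> 440 0 10
imul       -> 440 0
iadd       -> 440
bipush -8  -> 440 -8
iadd       -> 432
bipush -20 -> 432 -20
imul       -> -8640
ineg       -> 8640
bipush 0   -> 8640 0
isub       -> 8640
bipush 5   -> 8640 5
iadd       -> 8645
ineg       -> -8645
bipush -41 -> -8645 -41
irem       -> -35
bipush -6  -> -35 -6
iadd       -> -41

[-41]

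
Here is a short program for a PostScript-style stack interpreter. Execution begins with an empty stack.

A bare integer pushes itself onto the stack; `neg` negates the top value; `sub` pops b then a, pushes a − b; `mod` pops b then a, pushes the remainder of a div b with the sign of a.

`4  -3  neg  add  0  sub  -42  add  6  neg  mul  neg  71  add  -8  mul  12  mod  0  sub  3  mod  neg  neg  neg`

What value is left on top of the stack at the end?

4   : [4]
-3  : [4, -3]
neg : [4, 3]
add : [7]
0   : [7, 0]
sub : [7]
-42 : [7, -42]
add : [-35]
6   : [-35, 6]
neg : [-35, -6]
mul : [210]
neg : [-210]
71  : [-210, 71]
add : [-139]
-8  : [-139, -8]
mul : [1112]
12  : [1112, 12]
mod : [8]
0   : [8, 0]
sub : [8]
3   : [8, 3]
mod : [2]
neg : [-2]
neg : [2]
neg : [-2]

-2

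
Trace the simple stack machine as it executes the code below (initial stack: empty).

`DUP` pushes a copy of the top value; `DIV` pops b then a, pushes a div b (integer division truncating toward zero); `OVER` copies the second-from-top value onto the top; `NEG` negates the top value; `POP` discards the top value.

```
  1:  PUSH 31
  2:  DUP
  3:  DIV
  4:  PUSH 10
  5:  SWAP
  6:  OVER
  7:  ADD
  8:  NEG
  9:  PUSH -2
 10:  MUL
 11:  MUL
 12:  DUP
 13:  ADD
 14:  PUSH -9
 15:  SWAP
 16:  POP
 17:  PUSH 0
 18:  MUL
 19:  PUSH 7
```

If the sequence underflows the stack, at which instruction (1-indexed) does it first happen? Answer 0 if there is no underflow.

PUSH 31  31
DUP      31 31
DIV      1
PUSH 10  1 10
SWAP     10 1
OVER     10 1 10
ADD      10 11
NEG      10 -11
PUSH -2  10 -11 -2
MUL      10 22
MUL      220
DUP      220 220
ADD      440
PUSH -9  440 -9
SWAP     -9 440
POP      -9
PUSH 0   -9 0
MUL      0
PUSH 7   0 7

0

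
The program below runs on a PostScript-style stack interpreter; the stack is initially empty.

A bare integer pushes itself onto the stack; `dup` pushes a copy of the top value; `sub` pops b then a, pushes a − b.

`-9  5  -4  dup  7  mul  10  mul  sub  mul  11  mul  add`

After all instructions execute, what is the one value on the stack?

-9  : -9
5   : -9 5
-4  : -9 5 -4
dup : -9 5 -4 -4
7   : -9 5 -4 -4 7
mul : -9 5 -4 -28
10  : -9 5 -4 -28 10
mul : -9 5 -4 -280
sub : -9 5 276
mul : -9 1380
11  : -9 1380 11
mul : -9 15180
add : 15171

15171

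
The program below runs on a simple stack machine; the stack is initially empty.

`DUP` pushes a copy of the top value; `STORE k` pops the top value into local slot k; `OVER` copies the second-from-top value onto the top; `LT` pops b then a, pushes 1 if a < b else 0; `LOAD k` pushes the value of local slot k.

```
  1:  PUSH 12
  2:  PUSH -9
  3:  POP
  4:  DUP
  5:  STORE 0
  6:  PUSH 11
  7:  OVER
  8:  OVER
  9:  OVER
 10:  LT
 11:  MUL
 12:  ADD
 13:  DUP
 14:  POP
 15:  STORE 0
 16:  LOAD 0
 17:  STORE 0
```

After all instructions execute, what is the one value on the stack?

PUSH 12 -> 12
PUSH -9 -> 12 -9
POP     -> 12
DUP     -> 12 12
STORE 0 -> 12
PUSH 11 -> 12 11
OVER    -> 12 11 12
OVER    -> 12 11 12 11
OVER    -> 12 11 12 11 12
LT      -> 12 11 12 1
MUL     -> 12 11 12
ADD     -> 12 23
DUP     -> 12 23 23
POP     -> 12 23
STORE 0 -> 12
LOAD 0  -> 12 23
STORE 0 -> 12

12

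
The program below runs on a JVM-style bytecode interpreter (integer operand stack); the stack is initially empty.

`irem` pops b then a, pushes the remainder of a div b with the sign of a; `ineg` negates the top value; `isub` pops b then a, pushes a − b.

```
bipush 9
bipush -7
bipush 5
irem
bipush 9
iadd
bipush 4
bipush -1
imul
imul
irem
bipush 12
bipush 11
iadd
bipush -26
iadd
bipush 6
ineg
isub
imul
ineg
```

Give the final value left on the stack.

-27

bipush 9   : 9
bipush -7  : 9 -7
bipush 5   : 9 -7 5
irem       : 9 -2
bipush 9   : 9 -2 9
iadd       : 9 7
bipush 4   : 9 7 4
bipush -1  : 9 7 4 -1
imul       : 9 7 -4
imul       : 9 -28
irem       : 9
bipush 12  : 9 12
bipush 11  : 9 12 11
iadd       : 9 23
bipush -26 : 9 23 -26
iadd       : 9 -3
bipush 6   : 9 -3 6
ineg       : 9 -3 -6
isub       : 9 3
imul       : 27
ineg       : -27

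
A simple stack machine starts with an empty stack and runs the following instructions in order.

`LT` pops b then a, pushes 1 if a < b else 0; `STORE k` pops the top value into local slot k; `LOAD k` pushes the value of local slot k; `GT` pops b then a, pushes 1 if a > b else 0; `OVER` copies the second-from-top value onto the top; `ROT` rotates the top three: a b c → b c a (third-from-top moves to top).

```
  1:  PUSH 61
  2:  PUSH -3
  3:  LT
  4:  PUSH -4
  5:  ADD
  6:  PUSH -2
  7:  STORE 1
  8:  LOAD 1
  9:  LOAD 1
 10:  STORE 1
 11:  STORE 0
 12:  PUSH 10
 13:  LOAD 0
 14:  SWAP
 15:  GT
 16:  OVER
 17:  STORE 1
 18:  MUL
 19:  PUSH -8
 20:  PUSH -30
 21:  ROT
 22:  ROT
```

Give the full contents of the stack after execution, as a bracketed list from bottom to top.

PUSH 61   [61]
PUSH -3   [61, -3]
LT        [0]
PUSH -4   [0, -4]
ADD       [-4]
PUSH -2   [-4, -2]
STORE 1   [-4]
LOAD 1    [-4, -2]
LOAD 1    [-4, -2, -2]
STORE 1   [-4, -2]
STORE 0   [-4]
PUSH 10   [-4, 10]
LOAD 0    [-4, 10, -2]
SWAP      [-4, -2, 10]
GT        [-4, 0]
OVER      [-4, 0, -4]
STORE 1   [-4, 0]
MUL       [0]
PUSH -8   [0, -8]
PUSH -30  [0, -8, -30]
ROT       [-8, -30, 0]
ROT       [-30, 0, -8]

[-30, 0, -8]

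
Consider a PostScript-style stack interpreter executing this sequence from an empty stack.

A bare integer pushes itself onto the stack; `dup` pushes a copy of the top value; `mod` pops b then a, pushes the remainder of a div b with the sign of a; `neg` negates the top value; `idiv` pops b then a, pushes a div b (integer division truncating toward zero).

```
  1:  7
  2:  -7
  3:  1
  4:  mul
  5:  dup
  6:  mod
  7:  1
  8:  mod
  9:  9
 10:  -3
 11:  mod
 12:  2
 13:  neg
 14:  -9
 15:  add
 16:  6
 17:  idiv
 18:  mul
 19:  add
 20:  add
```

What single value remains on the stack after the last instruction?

7

7    -> [7]
-7   -> [7, -7]
1    -> [7, -7, 1]
mul  -> [7, -7]
dup  -> [7, -7, -7]
mod  -> [7, 0]
1    -> [7, 0, 1]
mod  -> [7, 0]
9    -> [7, 0, 9]
-3   -> [7, 0, 9, -3]
mod  -> [7, 0, 0]
2    -> [7, 0, 0, 2]
neg  -> [7, 0, 0, -2]
-9   -> [7, 0, 0, -2, -9]
add  -> [7, 0, 0, -11]
6    -> [7, 0, 0, -11, 6]
idiv -> [7, 0, 0, -1]
mul  -> [7, 0, 0]
add  -> [7, 0]
add  -> [7]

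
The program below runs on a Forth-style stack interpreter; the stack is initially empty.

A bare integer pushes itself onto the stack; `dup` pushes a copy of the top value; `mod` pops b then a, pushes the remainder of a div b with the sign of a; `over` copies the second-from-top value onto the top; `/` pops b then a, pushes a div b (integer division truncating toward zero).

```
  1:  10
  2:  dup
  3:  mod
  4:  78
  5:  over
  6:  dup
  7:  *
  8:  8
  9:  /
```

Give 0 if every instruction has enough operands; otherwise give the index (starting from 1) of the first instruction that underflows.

0

10    [10]
dup   [10, 10]
mod   [0]
78    [0, 78]
over  [0, 78, 0]
dup   [0, 78, 0, 0]
*     [0, 78, 0]
8     [0, 78, 0, 8]
/     [0, 78, 0]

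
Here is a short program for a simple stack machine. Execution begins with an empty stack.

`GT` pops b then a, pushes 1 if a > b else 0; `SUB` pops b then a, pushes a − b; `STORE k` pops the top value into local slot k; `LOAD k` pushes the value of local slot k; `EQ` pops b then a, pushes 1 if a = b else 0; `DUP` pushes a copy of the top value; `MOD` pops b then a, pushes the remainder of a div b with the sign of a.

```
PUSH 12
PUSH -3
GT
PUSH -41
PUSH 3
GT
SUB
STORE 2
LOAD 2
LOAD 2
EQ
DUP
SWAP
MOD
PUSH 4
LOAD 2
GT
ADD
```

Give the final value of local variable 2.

1

PUSH 12  : 12
PUSH -3  : 12 -3
GT       : 1
PUSH -41 : 1 -41
PUSH 3   : 1 -41 3
GT       : 1 0
SUB      : 1
STORE 2  : (empty)
LOAD 2   : 1
LOAD 2   : 1 1
EQ       : 1
DUP      : 1 1
SWAP     : 1 1
MOD      : 0
PUSH 4   : 0 4
LOAD 2   : 0 4 1
GT       : 0 1
ADD      : 1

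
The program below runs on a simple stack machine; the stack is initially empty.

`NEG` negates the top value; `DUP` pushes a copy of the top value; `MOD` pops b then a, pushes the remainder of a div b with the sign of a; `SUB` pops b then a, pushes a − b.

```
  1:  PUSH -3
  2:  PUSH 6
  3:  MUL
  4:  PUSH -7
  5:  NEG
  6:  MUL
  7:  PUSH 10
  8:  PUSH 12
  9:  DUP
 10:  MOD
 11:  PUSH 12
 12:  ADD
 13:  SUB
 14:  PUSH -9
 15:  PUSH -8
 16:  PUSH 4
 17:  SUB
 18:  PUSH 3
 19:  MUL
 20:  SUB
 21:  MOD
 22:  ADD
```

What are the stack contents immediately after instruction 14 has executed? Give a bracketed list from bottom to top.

PUSH -3 → -3
PUSH 6  → -3 6
MUL     → -18
PUSH -7 → -18 -7
NEG     → -18 7
MUL     → -126
PUSH 10 → -126 10
PUSH 12 → -126 10 12
DUP     → -126 10 12 12
MOD     → -126 10 0
PUSH 12 → -126 10 0 12
ADD     → -126 10 12
SUB     → -126 -2
PUSH -9 → -126 -2 -9

[-126, -2, -9]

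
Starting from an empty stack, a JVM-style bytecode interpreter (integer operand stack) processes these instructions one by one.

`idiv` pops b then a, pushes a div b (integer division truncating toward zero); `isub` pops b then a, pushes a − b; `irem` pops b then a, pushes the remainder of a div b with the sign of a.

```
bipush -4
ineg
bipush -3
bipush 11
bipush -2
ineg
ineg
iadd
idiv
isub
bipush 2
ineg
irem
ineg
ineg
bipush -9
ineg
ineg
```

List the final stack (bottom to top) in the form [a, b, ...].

bipush -4 → -4
ineg      → 4
bipush -3 → 4 -3
bipush 11 → 4 -3 11
bipush -2 → 4 -3 11 -2
ineg      → 4 -3 11 2
ineg      → 4 -3 11 -2
iadd      → 4 -3 9
idiv      → 4 0
isub      → 4
bipush 2  → 4 2
ineg      → 4 -2
irem      → 0
ineg      → 0
ineg      → 0
bipush -9 → 0 -9
ineg      → 0 9
ineg      → 0 -9

[0, -9]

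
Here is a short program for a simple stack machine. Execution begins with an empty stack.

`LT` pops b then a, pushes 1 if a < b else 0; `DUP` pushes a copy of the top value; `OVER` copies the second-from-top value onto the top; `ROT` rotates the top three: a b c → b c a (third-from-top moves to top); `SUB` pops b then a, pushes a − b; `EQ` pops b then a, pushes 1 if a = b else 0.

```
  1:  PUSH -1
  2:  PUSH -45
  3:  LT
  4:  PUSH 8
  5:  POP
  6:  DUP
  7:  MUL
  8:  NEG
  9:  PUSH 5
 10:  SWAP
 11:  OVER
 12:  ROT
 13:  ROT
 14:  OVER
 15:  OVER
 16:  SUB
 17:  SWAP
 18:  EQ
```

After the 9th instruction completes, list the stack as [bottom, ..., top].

PUSH -1  -> -1
PUSH -45 -> -1 -45
LT       -> 0
PUSH 8   -> 0 8
POP      -> 0
DUP      -> 0 0
MUL      -> 0
NEG      -> 0
PUSH 5   -> 0 5

[0, 5]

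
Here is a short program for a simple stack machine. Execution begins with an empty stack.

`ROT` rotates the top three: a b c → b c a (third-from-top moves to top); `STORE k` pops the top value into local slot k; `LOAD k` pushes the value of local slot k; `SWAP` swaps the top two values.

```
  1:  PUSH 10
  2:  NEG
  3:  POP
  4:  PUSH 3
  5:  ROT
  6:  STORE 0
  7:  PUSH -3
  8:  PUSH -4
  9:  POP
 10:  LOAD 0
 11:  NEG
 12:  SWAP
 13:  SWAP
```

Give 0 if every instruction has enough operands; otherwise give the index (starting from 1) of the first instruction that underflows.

PUSH 10  10
NEG      -10
POP      (empty)
PUSH 3   3
ROT  — needs 3 operands, stack has 1 → underflow

5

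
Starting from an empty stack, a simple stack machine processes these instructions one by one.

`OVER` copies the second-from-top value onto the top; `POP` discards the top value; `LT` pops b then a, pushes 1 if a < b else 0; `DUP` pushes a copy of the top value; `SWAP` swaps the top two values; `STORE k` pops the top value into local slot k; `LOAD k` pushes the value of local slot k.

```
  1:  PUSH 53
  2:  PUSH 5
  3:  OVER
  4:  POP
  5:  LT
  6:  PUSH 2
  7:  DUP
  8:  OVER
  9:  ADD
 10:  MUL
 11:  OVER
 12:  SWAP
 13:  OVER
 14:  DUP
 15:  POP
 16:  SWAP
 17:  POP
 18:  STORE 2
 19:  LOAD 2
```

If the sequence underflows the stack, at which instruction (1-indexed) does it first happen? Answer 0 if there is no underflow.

PUSH 53 → 53
PUSH 5  → 53 5
OVER    → 53 5 53
POP     → 53 5
LT      → 0
PUSH 2  → 0 2
DUP     → 0 2 2
OVER    → 0 2 2 2
ADD     → 0 2 4
MUL     → 0 8
OVER    → 0 8 0
SWAP    → 0 0 8
OVER    → 0 0 8 0
DUP     → 0 0 8 0 0
POP     → 0 0 8 0
SWAP    → 0 0 0 8
POP     → 0 0 0
STORE 2 → 0 0
LOAD 2  → 0 0 0

0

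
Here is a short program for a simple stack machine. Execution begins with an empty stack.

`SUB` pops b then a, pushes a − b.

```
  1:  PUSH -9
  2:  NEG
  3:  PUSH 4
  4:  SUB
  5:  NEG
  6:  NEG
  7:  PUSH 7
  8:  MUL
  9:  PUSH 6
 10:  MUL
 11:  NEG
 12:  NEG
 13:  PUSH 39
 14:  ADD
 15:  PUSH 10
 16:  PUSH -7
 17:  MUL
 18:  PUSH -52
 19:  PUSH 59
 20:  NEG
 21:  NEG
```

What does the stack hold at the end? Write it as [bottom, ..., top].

[249, -70, -52, 59]

PUSH -9  -> [-9]
NEG      -> [9]
PUSH 4   -> [9, 4]
SUB      -> [5]
NEG      -> [-5]
NEG      -> [5]
PUSH 7   -> [5, 7]
MUL      -> [35]
PUSH 6   -> [35, 6]
MUL      -> [210]
NEG      -> [-210]
NEG      -> [210]
PUSH 39  -> [210, 39]
ADD      -> [249]
PUSH 10  -> [249, 10]
PUSH -7  -> [249, 10, -7]
MUL      -> [249, -70]
PUSH -52 -> [249, -70, -52]
PUSH 59  -> [249, -70, -52, 59]
NEG      -> [249, -70, -52, -59]
NEG      -> [249, -70, -52, 59]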